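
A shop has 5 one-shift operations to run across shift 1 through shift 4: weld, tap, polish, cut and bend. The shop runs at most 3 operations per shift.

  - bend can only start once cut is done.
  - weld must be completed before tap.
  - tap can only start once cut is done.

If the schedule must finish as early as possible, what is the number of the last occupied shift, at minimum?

The precedence chain requires at least 2 distinct shifts.
With at most 3 per shift and 5 operations, at least 2 shifts are needed.
2 works (last occupied shift: shift 2): for example tap in shift 2; polish in shift 1; weld in shift 1; bend in shift 2; cut in shift 1.

2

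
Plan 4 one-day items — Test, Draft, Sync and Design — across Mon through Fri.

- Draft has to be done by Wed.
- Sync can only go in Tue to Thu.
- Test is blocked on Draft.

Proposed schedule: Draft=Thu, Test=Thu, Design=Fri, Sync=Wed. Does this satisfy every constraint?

Invalid. Draft has to be done by Wed.

Draft has to be done by Wed — violated.
Test is blocked on Draft — violated.
Sync can only go in Tue to Thu — holds.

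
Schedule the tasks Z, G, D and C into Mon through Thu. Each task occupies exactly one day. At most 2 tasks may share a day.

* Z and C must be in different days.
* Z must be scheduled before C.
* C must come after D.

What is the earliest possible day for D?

Mon

Downstream work caps D at Wed.
D at Mon is achievable: G -> Tue; Z -> Mon; D -> Mon; C -> Tue.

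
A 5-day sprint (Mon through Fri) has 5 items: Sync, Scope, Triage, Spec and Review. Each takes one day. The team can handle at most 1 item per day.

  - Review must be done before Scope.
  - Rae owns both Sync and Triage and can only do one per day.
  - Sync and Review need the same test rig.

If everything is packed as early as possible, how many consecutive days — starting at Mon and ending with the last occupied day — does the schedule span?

5

The precedence chain requires at least 2 distinct days.
With at most 1 per day and 5 work items, at least 5 days are needed.
5 works (last occupied day: Fri): for example Sync -> Wed; Spec -> Fri; Scope -> Tue; Triage -> Thu; Review -> Mon.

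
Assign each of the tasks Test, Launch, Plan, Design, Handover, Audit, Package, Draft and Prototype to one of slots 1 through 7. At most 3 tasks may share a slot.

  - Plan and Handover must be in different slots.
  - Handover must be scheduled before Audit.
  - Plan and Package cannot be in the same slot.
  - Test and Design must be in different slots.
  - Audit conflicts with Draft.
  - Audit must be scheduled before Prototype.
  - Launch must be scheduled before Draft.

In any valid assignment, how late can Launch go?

Downstream work caps Launch at 6.
Launch at 6 is achievable: Plan=2; Design=2; Audit=2; Launch=6; Draft=7; Prototype=3; Handover=1; Package=1; Test=1.

6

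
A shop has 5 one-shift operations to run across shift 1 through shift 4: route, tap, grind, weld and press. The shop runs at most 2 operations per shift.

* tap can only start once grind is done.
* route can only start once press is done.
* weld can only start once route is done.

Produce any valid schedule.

grind -> shift 1; route -> shift 2; weld -> shift 3; press -> shift 1; tap -> shift 2

Checking: route(shift 2) before weld(shift 3); grind(shift 1) before tap(shift 2); press(shift 1) before route(shift 2); max 2 per shift (cap 2).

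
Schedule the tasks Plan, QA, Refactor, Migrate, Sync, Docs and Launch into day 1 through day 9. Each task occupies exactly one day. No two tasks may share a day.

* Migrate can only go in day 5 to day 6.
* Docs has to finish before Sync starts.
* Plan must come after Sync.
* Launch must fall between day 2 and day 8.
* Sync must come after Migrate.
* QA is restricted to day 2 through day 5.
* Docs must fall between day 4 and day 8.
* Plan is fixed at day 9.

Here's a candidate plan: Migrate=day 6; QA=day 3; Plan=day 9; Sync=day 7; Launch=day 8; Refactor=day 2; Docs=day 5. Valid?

QA is restricted to day 2 through day 5 — holds.
No two tasks may share a day — holds.
Docs has to finish before Sync starts — holds.
Migrate can only go in day 5 to day 6 — holds.
Launch must fall between day 2 and day 8 — holds.
Sync must come after Migrate — holds.
Docs must fall between day 4 and day 8 — holds.
Plan is fixed at day 9 — holds.
Plan must come after Sync — holds.

Valid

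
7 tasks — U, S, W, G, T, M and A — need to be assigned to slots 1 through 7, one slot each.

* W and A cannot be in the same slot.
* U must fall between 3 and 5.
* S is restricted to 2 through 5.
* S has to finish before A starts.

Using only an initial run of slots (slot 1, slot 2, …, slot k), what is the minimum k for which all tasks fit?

3

The precedence chain requires at least 2 distinct slots.
U can't be placed before 3, so the schedule must run through at least slot 3.
3 works (last occupied slot: 3): for example S -> 2; T -> 1; M -> 1; U -> 3; G -> 1; A -> 3; W -> 1.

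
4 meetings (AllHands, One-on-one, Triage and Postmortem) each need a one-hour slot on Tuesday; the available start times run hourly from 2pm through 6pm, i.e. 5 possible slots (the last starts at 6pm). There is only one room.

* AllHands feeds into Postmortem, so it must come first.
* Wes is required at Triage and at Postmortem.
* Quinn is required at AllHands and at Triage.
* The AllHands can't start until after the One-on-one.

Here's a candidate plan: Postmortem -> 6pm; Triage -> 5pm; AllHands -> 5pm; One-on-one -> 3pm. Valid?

There is only one room — violated.
The AllHands can't start until after the One-on-one — holds.
Quinn is required at AllHands and at Triage — violated.
Wes is required at Triage and at Postmortem — holds.
AllHands feeds into Postmortem, so it must come first — holds.

Invalid. Quinn is required at AllHands and at Triage.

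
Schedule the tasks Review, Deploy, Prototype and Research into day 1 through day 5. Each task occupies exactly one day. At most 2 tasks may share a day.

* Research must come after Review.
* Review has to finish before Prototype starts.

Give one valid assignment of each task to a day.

Research=day 2; Deploy=day 1; Review=day 1; Prototype=day 2

Checking: Review(day 1) before Prototype(day 2); Review(day 1) before Research(day 2); max 2 per day (cap 2).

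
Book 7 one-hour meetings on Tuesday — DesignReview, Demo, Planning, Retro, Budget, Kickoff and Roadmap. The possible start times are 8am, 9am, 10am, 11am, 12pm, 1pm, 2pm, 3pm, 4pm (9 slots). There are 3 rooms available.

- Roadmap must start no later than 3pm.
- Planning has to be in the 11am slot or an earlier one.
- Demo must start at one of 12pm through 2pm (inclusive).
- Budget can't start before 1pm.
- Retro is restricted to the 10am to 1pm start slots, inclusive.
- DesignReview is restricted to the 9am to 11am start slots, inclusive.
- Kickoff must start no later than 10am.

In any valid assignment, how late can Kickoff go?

10am

Kickoff's own window allows nothing later than 10am.
Kickoff at 10am is achievable: Roadmap -> 8am; DesignReview -> 9am; Demo -> 12pm; Planning -> 8am; Budget -> 1pm; Kickoff -> 10am; Retro -> 10am.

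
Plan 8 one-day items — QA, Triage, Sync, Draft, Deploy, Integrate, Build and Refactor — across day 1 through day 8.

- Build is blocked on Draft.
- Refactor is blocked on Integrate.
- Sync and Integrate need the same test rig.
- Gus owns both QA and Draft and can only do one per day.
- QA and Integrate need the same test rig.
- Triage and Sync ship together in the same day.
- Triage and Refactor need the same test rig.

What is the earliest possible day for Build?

day 2

Precedence pushes Build to at least day 2.
Build at day 2 is achievable: Build=day 2; Refactor=day 2; Draft=day 1; Triage=day 3; Sync=day 3; QA=day 2; Integrate=day 1; Deploy=day 1.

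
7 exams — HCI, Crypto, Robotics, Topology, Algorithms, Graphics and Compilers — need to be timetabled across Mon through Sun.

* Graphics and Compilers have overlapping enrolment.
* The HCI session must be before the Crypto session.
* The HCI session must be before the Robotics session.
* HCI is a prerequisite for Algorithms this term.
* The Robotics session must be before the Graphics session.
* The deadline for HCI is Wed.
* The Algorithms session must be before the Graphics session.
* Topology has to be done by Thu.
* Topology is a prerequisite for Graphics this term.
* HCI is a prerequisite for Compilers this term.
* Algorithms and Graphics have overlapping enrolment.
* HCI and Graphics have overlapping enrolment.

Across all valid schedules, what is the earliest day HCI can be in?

Mon

HCI's own window allows nothing later than Wed.
HCI at Mon is achievable: Topology=Mon; HCI=Mon; Robotics=Tue; Graphics=Wed; Compilers=Tue; Crypto=Tue; Algorithms=Tue.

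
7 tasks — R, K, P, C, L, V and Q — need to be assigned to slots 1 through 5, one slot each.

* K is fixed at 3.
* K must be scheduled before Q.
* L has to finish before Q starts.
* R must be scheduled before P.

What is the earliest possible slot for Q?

Precedence pushes Q to at least 4.
Q at 4 is achievable: C -> 1; Q -> 4; V -> 1; R -> 1; P -> 2; K -> 3; L -> 1.

4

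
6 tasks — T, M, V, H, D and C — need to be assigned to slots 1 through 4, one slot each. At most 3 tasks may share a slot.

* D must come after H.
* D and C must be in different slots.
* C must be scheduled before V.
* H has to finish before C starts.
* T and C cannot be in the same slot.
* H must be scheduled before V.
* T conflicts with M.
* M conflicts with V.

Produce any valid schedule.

M in 2; H in 1; T in 1; D in 3; C in 2; V in 3

Checking: H(1) before D(3); H(1) before C(2); H(1) before V(3); C(2) before V(3); T(1) != M(2); M(2) != V(3); T(1) != C(2); D(3) != C(2); max 2 per slot (cap 3).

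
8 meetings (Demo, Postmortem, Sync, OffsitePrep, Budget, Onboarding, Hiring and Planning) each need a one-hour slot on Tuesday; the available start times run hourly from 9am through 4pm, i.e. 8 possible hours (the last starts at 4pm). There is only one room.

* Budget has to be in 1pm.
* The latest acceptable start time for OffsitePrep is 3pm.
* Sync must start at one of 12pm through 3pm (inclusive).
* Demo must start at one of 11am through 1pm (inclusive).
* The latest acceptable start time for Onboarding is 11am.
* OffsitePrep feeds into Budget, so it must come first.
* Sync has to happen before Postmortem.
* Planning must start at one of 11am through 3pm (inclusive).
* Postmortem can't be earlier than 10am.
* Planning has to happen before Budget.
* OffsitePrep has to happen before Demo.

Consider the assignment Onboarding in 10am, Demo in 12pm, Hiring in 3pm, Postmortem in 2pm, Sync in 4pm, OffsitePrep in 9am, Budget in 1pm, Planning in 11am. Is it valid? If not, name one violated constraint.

Planning must start at one of 11am through 3pm (inclusive) — holds.
Planning has to happen before Budget — holds.
Sync has to happen before Postmortem — violated.
The latest acceptable start time for OffsitePrep is 3pm — holds.
OffsitePrep feeds into Budget, so it must come first — holds.
OffsitePrep has to happen before Demo — holds.
Budget has to be in 1pm — holds.
Sync must start at one of 12pm through 3pm (inclusive) — violated.
Postmortem can't be earlier than 10am — holds.
Demo must start at one of 11am through 1pm (inclusive) — holds.
The latest acceptable start time for Onboarding is 11am — holds.
There is only one room — holds.

No — it violates: Sync has to happen before Postmortem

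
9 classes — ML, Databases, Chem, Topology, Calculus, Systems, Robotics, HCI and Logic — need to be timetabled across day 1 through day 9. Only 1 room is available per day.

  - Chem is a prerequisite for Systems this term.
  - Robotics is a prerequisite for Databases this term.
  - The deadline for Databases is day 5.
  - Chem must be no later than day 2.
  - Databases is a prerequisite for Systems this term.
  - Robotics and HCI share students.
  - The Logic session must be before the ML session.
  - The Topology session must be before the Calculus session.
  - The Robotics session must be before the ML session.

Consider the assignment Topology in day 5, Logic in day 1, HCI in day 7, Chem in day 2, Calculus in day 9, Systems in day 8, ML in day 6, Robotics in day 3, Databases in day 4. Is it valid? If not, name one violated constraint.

Robotics is a prerequisite for Databases this term — holds.
Only 1 room is available per day — holds.
The Topology session must be before the Calculus session — holds.
The Logic session must be before the ML session — holds.
Chem is a prerequisite for Systems this term — holds.
Robotics and HCI share students — holds.
The Robotics session must be before the ML session — holds.
Databases is a prerequisite for Systems this term — holds.
Chem must be no later than day 2 — holds.
The deadline for Databases is day 5 — holds.

Valid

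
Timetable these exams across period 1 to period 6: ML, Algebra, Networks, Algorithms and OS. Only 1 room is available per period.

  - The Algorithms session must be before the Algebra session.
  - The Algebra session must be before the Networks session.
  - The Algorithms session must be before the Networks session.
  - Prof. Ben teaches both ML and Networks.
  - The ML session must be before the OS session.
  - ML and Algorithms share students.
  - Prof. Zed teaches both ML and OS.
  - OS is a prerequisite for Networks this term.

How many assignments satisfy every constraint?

Splitting on ML: it can be period 1 (15), period 2 (11), period 3 (7), period 4 (3). Listing each branch's schedules as (Algebra, Networks, Algorithms, OS) by period number:
ML=period 1: (3,5,2,4) (3,6,2,4) (3,6,2,5) (4,5,2,3) (4,5,3,2) (4,6,2,3) (4,6,2,5) (4,6,3,2) (4,6,3,5) (5,6,2,3) (5,6,2,4) (5,6,3,2) (5,6,3,4) (5,6,4,2) (5,6,4,3) — 15.
ML=period 2: (3,5,1,4) (3,6,1,4) (3,6,1,5) (4,5,1,3) (4,6,1,3) (4,6,1,5) (4,6,3,5) (5,6,1,3) (5,6,1,4) (5,6,3,4) (5,6,4,3) — 11.
ML=period 3: (2,5,1,4) (2,6,1,4) (2,6,1,5) (4,6,1,5) (4,6,2,5) (5,6,1,4) (5,6,2,4) — 7.
ML=period 4: (2,6,1,5) (3,6,1,5) (3,6,2,5) — 3.
Summing: 15 + 11 + 7 + 3 = 36.

36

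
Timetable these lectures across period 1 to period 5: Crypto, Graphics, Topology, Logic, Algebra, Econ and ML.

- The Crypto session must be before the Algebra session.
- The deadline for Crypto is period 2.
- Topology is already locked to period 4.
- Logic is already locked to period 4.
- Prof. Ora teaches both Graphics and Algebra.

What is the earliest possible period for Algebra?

period 2

Precedence pushes Algebra to at least period 2.
Algebra at period 2 is achievable: ML=period 1, Algebra=period 2, Topology=period 4, Logic=period 4, Graphics=period 1, Econ=period 1, Crypto=period 1.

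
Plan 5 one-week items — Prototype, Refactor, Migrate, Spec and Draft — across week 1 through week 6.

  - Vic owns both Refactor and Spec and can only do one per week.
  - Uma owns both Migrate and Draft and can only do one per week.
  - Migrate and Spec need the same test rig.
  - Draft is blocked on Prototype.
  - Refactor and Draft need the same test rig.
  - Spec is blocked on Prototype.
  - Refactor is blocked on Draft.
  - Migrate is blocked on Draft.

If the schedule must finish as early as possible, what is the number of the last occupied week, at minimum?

The precedence chain requires at least 3 distinct weeks.
3 works (last occupied week: week 3): for example Prototype -> week 1, Spec -> week 2, Migrate -> week 3, Refactor -> week 3, Draft -> week 2.

week 3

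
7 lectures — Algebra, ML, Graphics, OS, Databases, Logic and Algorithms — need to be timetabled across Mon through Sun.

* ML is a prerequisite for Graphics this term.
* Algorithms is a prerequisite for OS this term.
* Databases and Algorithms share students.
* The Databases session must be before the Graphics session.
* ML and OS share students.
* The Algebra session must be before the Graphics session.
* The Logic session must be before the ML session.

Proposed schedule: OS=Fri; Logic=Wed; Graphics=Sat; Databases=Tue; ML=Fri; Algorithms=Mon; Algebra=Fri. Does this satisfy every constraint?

The Algebra session must be before the Graphics session — holds.
ML and OS share students — violated.
Algorithms is a prerequisite for OS this term — holds.
The Databases session must be before the Graphics session — holds.
The Logic session must be before the ML session — holds.
Databases and Algorithms share students — holds.
ML is a prerequisite for Graphics this term — holds.

No — it violates: ML and OS share students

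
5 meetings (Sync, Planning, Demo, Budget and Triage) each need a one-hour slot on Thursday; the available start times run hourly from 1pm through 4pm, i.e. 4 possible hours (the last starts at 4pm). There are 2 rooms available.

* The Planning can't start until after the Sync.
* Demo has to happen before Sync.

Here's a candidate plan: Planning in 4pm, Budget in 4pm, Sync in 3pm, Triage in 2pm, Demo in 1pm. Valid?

The Planning can't start until after the Sync — holds.
Demo has to happen before Sync — holds.
There are 2 rooms available — holds.

Valid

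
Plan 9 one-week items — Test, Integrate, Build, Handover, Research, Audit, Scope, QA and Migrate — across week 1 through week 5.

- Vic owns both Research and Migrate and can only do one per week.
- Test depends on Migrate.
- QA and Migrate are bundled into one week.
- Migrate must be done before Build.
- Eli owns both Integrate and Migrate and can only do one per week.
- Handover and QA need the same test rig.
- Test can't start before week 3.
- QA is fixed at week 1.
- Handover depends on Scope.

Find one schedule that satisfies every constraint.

QA in week 1, Migrate in week 1, Test in week 3, Build in week 2, Handover in week 2, Scope in week 1, Audit in week 1, Integrate in week 2, Research in week 2

Checking: Migrate(week 1) before Build(week 2); Migrate(week 1) before Test(week 3); Scope(week 1) before Handover(week 2); Handover(week 2) != QA(week 1); Integrate(week 2) != Migrate(week 1); Research(week 2) != Migrate(week 1); QA = Migrate = week 1; QA=week 1 in [week 1,week 1]; Test=week 3 in [week 3,week 5].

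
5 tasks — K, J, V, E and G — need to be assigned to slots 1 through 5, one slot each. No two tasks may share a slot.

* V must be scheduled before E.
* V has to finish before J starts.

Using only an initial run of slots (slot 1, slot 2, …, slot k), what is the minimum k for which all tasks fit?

The precedence chain requires at least 2 distinct slots.
With at most 1 per slot and 5 tasks, at least 5 slots are needed.
5 works (last occupied slot: 5): for example J -> 2; V -> 1; K -> 4; E -> 3; G -> 5.

5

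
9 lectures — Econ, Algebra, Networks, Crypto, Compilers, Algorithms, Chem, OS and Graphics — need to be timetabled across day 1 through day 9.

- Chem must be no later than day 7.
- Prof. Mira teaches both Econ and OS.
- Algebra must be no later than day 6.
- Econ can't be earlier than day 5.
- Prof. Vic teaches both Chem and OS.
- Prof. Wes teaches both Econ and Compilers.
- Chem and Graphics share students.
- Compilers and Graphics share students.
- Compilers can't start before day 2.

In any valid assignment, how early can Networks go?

Networks at day 1 is achievable: Chem in day 1; Algebra in day 1; Graphics in day 3; Econ in day 5; Crypto in day 1; Algorithms in day 1; Networks in day 1; Compilers in day 2; OS in day 2.

day 1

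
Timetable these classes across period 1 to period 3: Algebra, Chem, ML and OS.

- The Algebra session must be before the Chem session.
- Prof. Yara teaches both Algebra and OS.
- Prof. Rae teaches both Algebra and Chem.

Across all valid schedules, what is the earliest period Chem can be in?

period 2

Precedence pushes Chem to at least period 2.
Chem at period 2 is achievable: OS -> period 2, Algebra -> period 1, ML -> period 1, Chem -> period 2.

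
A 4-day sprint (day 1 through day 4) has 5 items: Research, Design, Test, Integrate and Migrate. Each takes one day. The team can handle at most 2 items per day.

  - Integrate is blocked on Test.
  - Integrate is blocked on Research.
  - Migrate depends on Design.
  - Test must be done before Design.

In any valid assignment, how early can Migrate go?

Precedence pushes Migrate to at least day 3.
Migrate at day 3 is achievable: Design -> day 2; Test -> day 1; Research -> day 1; Migrate -> day 3; Integrate -> day 2.

day 3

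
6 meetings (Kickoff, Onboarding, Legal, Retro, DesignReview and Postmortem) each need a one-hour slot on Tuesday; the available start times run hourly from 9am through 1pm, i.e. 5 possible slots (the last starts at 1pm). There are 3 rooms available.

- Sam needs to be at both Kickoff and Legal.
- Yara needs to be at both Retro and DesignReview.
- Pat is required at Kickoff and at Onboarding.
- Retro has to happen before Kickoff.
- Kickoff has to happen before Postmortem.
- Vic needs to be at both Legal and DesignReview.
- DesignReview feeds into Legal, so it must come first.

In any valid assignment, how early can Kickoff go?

10am

Precedence pushes Kickoff to at least 10am; downstream work caps Kickoff at 12pm.
Kickoff at 10am is achievable: Kickoff -> 10am; Legal -> 11am; Onboarding -> 9am; Postmortem -> 11am; Retro -> 9am; DesignReview -> 10am.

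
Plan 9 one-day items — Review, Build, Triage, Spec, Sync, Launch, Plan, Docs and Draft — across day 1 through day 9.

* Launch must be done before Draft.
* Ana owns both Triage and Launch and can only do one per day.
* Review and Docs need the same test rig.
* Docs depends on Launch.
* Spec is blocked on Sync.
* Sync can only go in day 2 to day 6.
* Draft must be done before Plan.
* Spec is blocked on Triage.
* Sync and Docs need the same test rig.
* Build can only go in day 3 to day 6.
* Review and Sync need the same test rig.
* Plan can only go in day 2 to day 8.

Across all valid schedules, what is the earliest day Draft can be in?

day 2

Precedence pushes Draft to at least day 2; downstream work caps Draft at day 7.
Draft at day 2 is achievable: Triage -> day 2; Plan -> day 3; Spec -> day 3; Build -> day 3; Review -> day 1; Draft -> day 2; Launch -> day 1; Docs -> day 3; Sync -> day 2.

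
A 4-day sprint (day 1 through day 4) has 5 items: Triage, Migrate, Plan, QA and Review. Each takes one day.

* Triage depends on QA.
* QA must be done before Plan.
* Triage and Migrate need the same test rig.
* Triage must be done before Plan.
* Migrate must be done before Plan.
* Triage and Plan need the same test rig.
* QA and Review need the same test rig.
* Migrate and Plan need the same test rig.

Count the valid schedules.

21

Splitting on Triage: it can be day 2 (9), day 3 (12). Listing each branch's schedules as (Migrate, Plan, QA, Review) by day number:
Triage=day 2: (1,3,1,2) (1,3,1,3) (1,3,1,4) (1,4,1,2) (1,4,1,3) (1,4,1,4) (3,4,1,2) (3,4,1,3) (3,4,1,4) — 9.
Triage=day 3: (1,4,1,2) (1,4,1,3) (1,4,1,4) (1,4,2,1) (1,4,2,3) (1,4,2,4) (2,4,1,2) (2,4,1,3) (2,4,1,4) (2,4,2,1) (2,4,2,3) (2,4,2,4) — 12.
Summing: 9 + 12 = 21.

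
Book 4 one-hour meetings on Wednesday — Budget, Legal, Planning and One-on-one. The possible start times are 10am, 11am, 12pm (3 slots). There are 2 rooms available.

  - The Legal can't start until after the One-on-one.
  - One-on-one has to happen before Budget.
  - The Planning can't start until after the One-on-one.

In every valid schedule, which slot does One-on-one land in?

10am

Downstream work caps One-on-one at 11am.
So One-on-one is pinned to 10am.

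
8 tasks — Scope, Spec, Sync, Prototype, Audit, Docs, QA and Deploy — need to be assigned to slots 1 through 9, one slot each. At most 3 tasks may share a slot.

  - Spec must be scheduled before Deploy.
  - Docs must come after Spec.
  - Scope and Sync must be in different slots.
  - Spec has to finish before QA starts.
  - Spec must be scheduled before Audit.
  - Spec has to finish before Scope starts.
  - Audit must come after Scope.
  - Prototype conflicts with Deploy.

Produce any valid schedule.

Deploy=3, Scope=2, Spec=1, Docs=2, Sync=1, QA=2, Prototype=1, Audit=3

Checking: Spec(1) before Audit(3); Spec(1) before Scope(2); Spec(1) before Docs(2); Spec(1) before Deploy(3); Spec(1) before QA(2); Scope(2) before Audit(3); Prototype(1) != Deploy(3); Scope(2) != Sync(1); max 3 per slot (cap 3).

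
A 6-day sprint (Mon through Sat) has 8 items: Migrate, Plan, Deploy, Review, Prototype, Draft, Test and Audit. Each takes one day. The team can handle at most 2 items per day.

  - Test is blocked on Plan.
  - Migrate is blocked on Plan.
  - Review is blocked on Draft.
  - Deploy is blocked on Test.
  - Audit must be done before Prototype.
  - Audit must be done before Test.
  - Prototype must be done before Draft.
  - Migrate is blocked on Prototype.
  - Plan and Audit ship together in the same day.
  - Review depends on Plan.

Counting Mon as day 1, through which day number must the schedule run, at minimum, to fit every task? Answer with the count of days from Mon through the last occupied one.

4

The precedence chain requires at least 4 distinct days.
With at most 2 per day and 8 tasks, at least 4 days are needed.
4 works (last occupied day: Thu): for example Migrate=Wed, Prototype=Tue, Deploy=Thu, Draft=Wed, Plan=Mon, Audit=Mon, Review=Thu, Test=Tue.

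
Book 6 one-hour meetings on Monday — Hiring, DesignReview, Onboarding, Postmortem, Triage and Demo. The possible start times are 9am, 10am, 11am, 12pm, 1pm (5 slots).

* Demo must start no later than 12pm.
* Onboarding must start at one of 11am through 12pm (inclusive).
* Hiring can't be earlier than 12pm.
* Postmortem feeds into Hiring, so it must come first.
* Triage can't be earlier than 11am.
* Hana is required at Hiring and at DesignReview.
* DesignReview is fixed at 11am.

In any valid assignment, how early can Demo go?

9am

Demo's own window allows nothing later than 12pm.
Demo at 9am is achievable: Postmortem in 9am, DesignReview in 11am, Onboarding in 11am, Triage in 11am, Demo in 9am, Hiring in 12pm.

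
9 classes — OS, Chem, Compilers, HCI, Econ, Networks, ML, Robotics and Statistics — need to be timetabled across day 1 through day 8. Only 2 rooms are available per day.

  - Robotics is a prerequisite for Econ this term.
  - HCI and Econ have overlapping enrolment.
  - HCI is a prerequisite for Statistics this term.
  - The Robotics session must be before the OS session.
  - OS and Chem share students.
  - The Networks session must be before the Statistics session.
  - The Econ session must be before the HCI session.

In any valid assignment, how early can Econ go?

day 2

Precedence pushes Econ to at least day 2; downstream work caps Econ at day 6.
Econ at day 2 is achievable: OS -> day 2, Chem -> day 3, Compilers -> day 4, ML -> day 5, HCI -> day 3, Networks -> day 1, Econ -> day 2, Statistics -> day 4, Robotics -> day 1.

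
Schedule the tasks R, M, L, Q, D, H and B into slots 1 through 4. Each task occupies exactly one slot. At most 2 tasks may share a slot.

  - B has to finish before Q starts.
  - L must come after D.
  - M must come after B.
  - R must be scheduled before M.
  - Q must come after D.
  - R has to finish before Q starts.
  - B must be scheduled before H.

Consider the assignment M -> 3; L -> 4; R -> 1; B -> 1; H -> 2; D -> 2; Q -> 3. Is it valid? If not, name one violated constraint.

L must come after D — holds.
B must be scheduled before H — holds.
B has to finish before Q starts — holds.
M must come after B — holds.
R must be scheduled before M — holds.
Q must come after D — holds.
At most 2 tasks may share a slot — holds.
R has to finish before Q starts — holds.

Yes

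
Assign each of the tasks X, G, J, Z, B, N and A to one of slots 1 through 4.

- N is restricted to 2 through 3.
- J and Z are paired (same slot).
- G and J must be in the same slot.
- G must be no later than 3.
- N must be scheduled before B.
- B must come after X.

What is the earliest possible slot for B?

Precedence pushes B to at least 3.
B at 3 is achievable: B in 3; G in 1; Z in 1; N in 2; J in 1; A in 1; X in 1.

3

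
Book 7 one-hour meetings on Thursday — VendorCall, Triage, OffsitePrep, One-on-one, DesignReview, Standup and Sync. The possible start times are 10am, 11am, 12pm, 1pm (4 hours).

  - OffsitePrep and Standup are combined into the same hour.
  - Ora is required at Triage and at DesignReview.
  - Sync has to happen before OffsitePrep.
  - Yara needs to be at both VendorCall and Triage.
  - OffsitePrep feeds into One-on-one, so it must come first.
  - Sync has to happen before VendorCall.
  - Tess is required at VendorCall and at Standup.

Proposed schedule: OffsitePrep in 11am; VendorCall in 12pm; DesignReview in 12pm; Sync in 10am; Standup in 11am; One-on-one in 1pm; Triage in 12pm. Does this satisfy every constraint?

No. Yara needs to be at both VendorCall and Triage is not satisfied.

Tess is required at VendorCall and at Standup — holds.
Sync has to happen before VendorCall — holds.
Sync has to happen before OffsitePrep — holds.
Ora is required at Triage and at DesignReview — violated.
OffsitePrep feeds into One-on-one, so it must come first — holds.
Yara needs to be at both VendorCall and Triage — violated.
OffsitePrep and Standup are combined into the same hour — holds.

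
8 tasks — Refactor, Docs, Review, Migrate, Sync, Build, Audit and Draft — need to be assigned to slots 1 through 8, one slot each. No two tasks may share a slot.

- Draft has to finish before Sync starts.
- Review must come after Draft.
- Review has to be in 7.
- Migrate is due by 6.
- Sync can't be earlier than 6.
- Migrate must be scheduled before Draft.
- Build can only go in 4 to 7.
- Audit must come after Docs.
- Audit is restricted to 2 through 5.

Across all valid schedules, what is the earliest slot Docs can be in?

Downstream work caps Docs at 4.
Docs at 1 is achievable: Build -> 4; Sync -> 6; Refactor -> 8; Review -> 7; Audit -> 2; Docs -> 1; Draft -> 5; Migrate -> 3.

1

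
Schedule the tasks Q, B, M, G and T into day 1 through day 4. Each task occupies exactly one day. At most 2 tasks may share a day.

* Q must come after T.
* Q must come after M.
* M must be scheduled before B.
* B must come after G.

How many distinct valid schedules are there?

Splitting on Q: it can be day 2 (3), day 3 (17), day 4 (36). Listing each branch's schedules as (B, M, G, T) by day number:
Q=day 2: (3,1,2,1) (4,1,2,1) (4,1,3,1) — 3.
Q=day 3: (2,1,1,2) (3,1,1,2) (3,1,2,1) (3,1,2,2) (3,2,1,1) (3,2,1,2) (3,2,2,1) (4,1,1,2) (4,1,2,1) (4,1,2,2) (4,1,3,1) (4,1,3,2) (4,2,1,1) (4,2,1,2) (4,2,2,1) (4,2,3,1) (4,2,3,2) — 17.
Q=day 4: (2,1,1,2) (2,1,1,3) (3,1,1,2) (3,1,1,3) (3,1,2,1) (3,1,2,2) (3,1,2,3) (3,2,1,1) (3,2,1,2) (3,2,1,3) (3,2,2,1) (3,2,2,3) (4,1,1,2) (4,1,1,3) (4,1,2,1) (4,1,2,2) (4,1,2,3) (4,1,3,1) (4,1,3,2) (4,1,3,3) (4,2,1,1) (4,2,1,2) (4,2,1,3) (4,2,2,1) (4,2,2,3) (4,2,3,1) (4,2,3,2) (4,2,3,3) (4,3,1,1) (4,3,1,2) (4,3,1,3) (4,3,2,1) (4,3,2,2) (4,3,2,3) (4,3,3,1) (4,3,3,2) — 36.
Summing: 3 + 17 + 36 = 56.

56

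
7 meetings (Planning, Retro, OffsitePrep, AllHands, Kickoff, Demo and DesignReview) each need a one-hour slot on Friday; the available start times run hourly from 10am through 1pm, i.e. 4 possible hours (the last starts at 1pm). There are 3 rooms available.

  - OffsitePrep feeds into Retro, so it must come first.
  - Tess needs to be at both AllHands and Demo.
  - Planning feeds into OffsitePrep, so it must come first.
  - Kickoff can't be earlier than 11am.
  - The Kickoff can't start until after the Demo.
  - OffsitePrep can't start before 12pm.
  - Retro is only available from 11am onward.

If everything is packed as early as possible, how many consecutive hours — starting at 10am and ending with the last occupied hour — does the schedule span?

4 hours

The precedence chain requires at least 3 distinct hours.
With at most 3 per hour and 7 meetings, at least 3 hours are needed.
Propagating the time windows through the other constraints, Retro can't land before 1pm — that is hour 4 counting from 10am — so the schedule must run through at least 4 hours.
4 works (last occupied hour: 1pm): for example OffsitePrep in 12pm, DesignReview in 10am, Retro in 1pm, AllHands in 11am, Kickoff in 11am, Planning in 10am, Demo in 10am.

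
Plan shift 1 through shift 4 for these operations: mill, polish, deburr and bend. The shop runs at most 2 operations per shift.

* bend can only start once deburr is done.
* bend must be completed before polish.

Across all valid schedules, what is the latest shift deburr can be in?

shift 2

Downstream work caps deburr at shift 2.
deburr at shift 2 is achievable: deburr -> shift 2, polish -> shift 4, bend -> shift 3, mill -> shift 1.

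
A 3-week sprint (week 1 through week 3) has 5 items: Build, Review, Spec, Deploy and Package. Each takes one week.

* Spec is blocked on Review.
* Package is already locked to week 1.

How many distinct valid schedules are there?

27

Splitting on Build: it can be week 1 (9), week 2 (9), week 3 (9). Listing each branch's schedules as (Review, Spec, Deploy, Package) by week number:
Build=week 1: (1,2,1,1) (1,2,2,1) (1,2,3,1) (1,3,1,1) (1,3,2,1) (1,3,3,1) (2,3,1,1) (2,3,2,1) (2,3,3,1) — 9.
Build=week 2: (1,2,1,1) (1,2,2,1) (1,2,3,1) (1,3,1,1) (1,3,2,1) (1,3,3,1) (2,3,1,1) (2,3,2,1) (2,3,3,1) — 9.
Build=week 3: (1,2,1,1) (1,2,2,1) (1,2,3,1) (1,3,1,1) (1,3,2,1) (1,3,3,1) (2,3,1,1) (2,3,2,1) (2,3,3,1) — 9.
Summing: 9 + 9 + 9 = 27.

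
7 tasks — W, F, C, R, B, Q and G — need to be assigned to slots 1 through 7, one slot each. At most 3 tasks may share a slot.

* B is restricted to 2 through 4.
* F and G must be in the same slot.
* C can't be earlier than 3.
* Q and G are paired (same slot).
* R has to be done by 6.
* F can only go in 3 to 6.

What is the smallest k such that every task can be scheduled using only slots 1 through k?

4 slots

With at most 3 per slot and 7 tasks, at least 3 slots are needed.
F can't be placed before 3, so the schedule must run through at least slot 3.
Could 3 slots be enough, i.e. nothing placed later than 3? No: F's window within 3 slots is {3}; C's window within 3 slots is {3}; G must be in the same slot as F (in {3}) → {3}; Q can't use 3, already full with F, C and G (limit 3) → {1, 2}; Q must be in the same slot as G (in {3}) → nothing is left.
So 3 slots is not enough.
4 works (last occupied slot: 4): for example R in 1, W in 1, G in 3, C in 4, F in 3, Q in 3, B in 2.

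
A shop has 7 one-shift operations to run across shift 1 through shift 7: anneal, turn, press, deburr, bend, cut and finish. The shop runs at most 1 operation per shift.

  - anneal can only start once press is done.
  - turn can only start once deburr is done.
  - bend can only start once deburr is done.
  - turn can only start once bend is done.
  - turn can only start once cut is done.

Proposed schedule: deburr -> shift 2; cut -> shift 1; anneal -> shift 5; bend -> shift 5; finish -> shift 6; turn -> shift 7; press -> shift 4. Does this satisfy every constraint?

turn can only start once deburr is done — holds.
anneal can only start once press is done — holds.
turn can only start once cut is done — holds.
bend can only start once deburr is done — holds.
turn can only start once bend is done — holds.
The shop runs at most 1 operation per shift — violated.

No. The shop runs at most 1 operation per shift is not satisfied.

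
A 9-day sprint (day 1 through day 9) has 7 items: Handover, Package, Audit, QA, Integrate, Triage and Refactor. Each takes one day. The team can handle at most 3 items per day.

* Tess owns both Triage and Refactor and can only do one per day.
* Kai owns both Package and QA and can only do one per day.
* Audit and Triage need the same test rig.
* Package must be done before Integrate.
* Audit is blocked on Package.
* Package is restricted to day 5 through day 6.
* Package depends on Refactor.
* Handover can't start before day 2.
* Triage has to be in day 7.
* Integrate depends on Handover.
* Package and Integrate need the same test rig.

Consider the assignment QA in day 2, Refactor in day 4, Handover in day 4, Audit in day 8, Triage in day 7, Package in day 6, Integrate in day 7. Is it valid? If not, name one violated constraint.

Tess owns both Triage and Refactor and can only do one per day — holds.
Triage has to be in day 7 — holds.
Integrate depends on Handover — holds.
Package and Integrate need the same test rig — holds.
Kai owns both Package and QA and can only do one per day — holds.
The team can handle at most 3 items per day — holds.
Audit is blocked on Package — holds.
Audit and Triage need the same test rig — holds.
Package must be done before Integrate — holds.
Package depends on Refactor — holds.
Handover can't start before day 2 — holds.
Package is restricted to day 5 through day 6 — holds.

Yes, all constraints hold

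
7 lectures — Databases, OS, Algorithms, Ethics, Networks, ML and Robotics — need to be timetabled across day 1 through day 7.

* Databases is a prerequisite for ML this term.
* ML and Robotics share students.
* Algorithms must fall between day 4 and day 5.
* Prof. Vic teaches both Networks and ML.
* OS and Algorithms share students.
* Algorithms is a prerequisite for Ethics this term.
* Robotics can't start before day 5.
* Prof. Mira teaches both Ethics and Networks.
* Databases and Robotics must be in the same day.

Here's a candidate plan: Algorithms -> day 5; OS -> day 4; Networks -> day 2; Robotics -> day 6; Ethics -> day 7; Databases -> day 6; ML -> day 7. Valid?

Prof. Vic teaches both Networks and ML — holds.
OS and Algorithms share students — holds.
Prof. Mira teaches both Ethics and Networks — holds.
Databases and Robotics must be in the same day — holds.
Algorithms must fall between day 4 and day 5 — holds.
Algorithms is a prerequisite for Ethics this term — holds.
ML and Robotics share students — holds.
Robotics can't start before day 5 — holds.
Databases is a prerequisite for ML this term — holds.

Yes, all constraints hold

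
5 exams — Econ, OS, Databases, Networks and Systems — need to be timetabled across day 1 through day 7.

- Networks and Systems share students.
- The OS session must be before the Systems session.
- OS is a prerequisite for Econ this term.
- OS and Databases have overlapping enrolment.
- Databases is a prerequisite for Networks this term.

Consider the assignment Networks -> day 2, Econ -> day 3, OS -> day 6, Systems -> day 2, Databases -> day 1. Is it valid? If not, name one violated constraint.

Networks and Systems share students — violated.
The OS session must be before the Systems session — violated.
OS is a prerequisite for Econ this term — violated.
OS and Databases have overlapping enrolment — holds.
Databases is a prerequisite for Networks this term — holds.

No. The OS session must be before the Systems session is not satisfied.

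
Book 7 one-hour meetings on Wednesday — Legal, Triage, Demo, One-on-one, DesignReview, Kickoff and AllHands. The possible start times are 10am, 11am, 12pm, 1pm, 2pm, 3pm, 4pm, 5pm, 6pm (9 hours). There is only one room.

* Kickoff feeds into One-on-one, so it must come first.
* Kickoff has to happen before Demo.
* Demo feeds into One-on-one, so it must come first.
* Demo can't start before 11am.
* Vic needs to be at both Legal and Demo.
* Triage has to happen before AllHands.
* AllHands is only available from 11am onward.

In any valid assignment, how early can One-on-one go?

Precedence pushes One-on-one to at least 12pm.
One-on-one at 12pm is achievable: DesignReview in 4pm, One-on-one in 12pm, Kickoff in 10am, Demo in 11am, Triage in 1pm, Legal in 3pm, AllHands in 2pm.

12pm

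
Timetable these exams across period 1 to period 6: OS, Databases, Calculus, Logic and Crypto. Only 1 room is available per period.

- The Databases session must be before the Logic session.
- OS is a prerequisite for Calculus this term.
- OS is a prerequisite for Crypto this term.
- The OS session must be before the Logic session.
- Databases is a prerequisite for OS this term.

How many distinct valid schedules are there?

Splitting on OS: it can be period 2 (24), period 3 (12). Listing each branch's schedules as (Databases, Calculus, Logic, Crypto) by period number:
OS=period 2: (1,3,4,5) (1,3,4,6) (1,3,5,4) (1,3,5,6) (1,3,6,4) (1,3,6,5) (1,4,3,5) (1,4,3,6) (1,4,5,3) (1,4,5,6) (1,4,6,3) (1,4,6,5) (1,5,3,4) (1,5,3,6) (1,5,4,3) (1,5,4,6) (1,5,6,3) (1,5,6,4) (1,6,3,4) (1,6,3,5) (1,6,4,3) (1,6,4,5) (1,6,5,3) (1,6,5,4) — 24.
OS=period 3: (1,4,5,6) (1,4,6,5) (1,5,4,6) (1,5,6,4) (1,6,4,5) (1,6,5,4) (2,4,5,6) (2,4,6,5) (2,5,4,6) (2,5,6,4) (2,6,4,5) (2,6,5,4) — 12.
Summing: 24 + 12 = 36.

36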